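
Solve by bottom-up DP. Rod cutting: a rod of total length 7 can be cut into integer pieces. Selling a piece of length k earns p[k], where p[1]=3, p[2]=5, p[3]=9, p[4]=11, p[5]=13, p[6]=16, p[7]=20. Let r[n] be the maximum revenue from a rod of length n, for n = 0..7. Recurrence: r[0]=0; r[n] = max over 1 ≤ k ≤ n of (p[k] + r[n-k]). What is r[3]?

9

   n    0    1    2    3    4    5    6    7
r[n]    0    3    6    9   12   15   18   21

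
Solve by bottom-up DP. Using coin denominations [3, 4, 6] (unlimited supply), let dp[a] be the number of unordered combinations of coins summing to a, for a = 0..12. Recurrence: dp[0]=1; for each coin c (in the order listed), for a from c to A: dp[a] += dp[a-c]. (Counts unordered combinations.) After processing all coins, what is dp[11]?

after  coin     0     1     2     3     4     5     6     7     8     9    10    11    12
          3     1     0     0     1     0     0     1     0     0     1     0     0     1
          4     1     0     0     1     1     0     1     1     1     1     1     1     2
          6     1     0     0     1     1     0     2     1     1     2     2     1     4

1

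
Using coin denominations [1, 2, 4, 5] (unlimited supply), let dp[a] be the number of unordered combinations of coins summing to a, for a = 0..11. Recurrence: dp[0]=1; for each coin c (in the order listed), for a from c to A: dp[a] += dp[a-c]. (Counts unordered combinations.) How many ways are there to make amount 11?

19

after  coin     0     1     2     3     4     5     6     7     8     9    10    11
          1     1     1     1     1     1     1     1     1     1     1     1     1
          2     1     1     2     2     3     3     4     4     5     5     6     6
          4     1     1     2     2     4     4     6     6     9     9    12    12
          5     1     1     2     2     4     5     7     8    11    13    17    19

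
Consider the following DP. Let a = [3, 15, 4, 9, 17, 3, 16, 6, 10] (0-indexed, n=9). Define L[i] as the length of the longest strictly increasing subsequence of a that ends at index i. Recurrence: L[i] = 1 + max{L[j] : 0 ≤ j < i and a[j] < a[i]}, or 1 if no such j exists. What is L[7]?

3

   i    0    1    2    3    4    5    6    7    8
a[i]    3   15    4    9   17    3   16    6   10
L[i]    1    2    2    3    4    1    4    3    4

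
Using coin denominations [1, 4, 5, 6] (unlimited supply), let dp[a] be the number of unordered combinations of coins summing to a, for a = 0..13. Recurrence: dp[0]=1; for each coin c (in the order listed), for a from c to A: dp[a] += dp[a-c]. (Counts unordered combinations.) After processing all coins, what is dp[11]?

after  coin     0     1     2     3     4     5     6     7     8     9    10    11    12    13
          1     1     1     1     1     1     1     1     1     1     1     1     1     1     1
          4     1     1     1     1     2     2     2     2     3     3     3     3     4     4
          5     1     1     1     1     2     3     3     3     4     5     6     6     7     8
          6     1     1     1     1     2     3     4     4     5     6     8     9    11    12

9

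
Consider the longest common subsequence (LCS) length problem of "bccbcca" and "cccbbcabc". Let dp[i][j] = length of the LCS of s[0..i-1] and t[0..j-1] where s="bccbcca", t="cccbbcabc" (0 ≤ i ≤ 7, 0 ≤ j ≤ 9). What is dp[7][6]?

   ''  c  c  c  b  b  c  a  b  c
''  0  0  0  0  0  0  0  0  0  0
 b  0  0  0  0  1  1  1  1  1  1
 c  0  1  1  1  1  1  2  2  2  2
 c  0  1  2  2  2  2  2  2  2  3
 b  0  1  2  2  3  3  3  3  3  3
 c  0  1  2  3  3  3  4  4  4  4
 c  0  1  2  3  3  3  4  4  4  5
 a  0  1  2  3  3  3  4  5  5  5

4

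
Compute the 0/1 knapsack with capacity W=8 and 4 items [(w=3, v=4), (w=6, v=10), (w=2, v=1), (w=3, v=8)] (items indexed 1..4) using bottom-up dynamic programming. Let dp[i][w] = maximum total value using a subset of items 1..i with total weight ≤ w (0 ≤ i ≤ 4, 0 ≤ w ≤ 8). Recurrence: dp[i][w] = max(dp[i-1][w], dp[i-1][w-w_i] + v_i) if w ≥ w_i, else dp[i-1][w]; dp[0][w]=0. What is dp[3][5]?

5

i\w   0   1   2   3   4   5   6   7   8
  0   0   0   0   0   0   0   0   0   0
  1   0   0   0   4   4   4   4   4   4
  2   0   0   0   4   4   4  10  10  10
  3   0   0   1   4   4   5  10  10  11
  4   0   0   1   8   8   9  12  12  13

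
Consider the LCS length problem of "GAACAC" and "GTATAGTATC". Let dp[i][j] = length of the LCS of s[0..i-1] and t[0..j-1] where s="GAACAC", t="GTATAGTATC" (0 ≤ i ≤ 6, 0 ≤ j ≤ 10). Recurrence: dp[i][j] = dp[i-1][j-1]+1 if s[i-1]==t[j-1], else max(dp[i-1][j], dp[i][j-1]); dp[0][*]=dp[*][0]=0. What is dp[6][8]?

   ''  G  T  A  T  A  G  T  A  T  C
''  0  0  0  0  0  0  0  0  0  0  0
 G  0  1  1  1  1  1  1  1  1  1  1
 A  0  1  1  2  2  2  2  2  2  2  2
 A  0  1  1  2  2  3  3  3  3  3  3
 C  0  1  1  2  2  3  3  3  3  3  4
 A  0  1  1  2  2  3  3  3  4  4  4
 C  0  1  1  2  2  3  3  3  4  4  5

4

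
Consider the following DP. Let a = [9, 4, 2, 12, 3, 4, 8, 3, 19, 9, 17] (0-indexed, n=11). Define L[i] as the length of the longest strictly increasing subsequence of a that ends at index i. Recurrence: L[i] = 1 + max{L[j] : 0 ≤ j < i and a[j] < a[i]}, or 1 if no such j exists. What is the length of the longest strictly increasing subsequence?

   i    0    1    2    3    4    5    6    7    8    9   10
a[i]    9    4    2   12    3    4    8    3   19    9   17
L[i]    1    1    1    2    2    3    4    2    5    5    6

6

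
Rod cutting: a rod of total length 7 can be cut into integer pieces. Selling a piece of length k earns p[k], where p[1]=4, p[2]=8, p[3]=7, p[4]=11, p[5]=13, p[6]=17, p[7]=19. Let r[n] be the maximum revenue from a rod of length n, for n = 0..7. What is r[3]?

12

   n    0    1    2    3    4    5    6    7
r[n]    0    4    8   12   16   20   24   28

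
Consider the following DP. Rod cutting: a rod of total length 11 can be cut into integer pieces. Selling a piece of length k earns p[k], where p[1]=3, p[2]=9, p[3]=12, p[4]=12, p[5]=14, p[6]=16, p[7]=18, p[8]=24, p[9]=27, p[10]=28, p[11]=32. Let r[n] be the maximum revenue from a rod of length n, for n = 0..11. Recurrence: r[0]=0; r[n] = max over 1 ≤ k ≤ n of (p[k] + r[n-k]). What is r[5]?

21

   n    0    1    2    3    4    5    6    7    8    9   10   11
r[n]    0    3    9   12   18   21   27   30   36   39   45   48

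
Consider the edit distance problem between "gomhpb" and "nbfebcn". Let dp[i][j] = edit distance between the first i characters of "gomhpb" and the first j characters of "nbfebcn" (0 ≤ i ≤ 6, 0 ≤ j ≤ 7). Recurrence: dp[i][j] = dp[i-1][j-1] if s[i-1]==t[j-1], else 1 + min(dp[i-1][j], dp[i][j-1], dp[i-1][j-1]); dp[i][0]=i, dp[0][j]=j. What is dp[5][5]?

5

   ''  n  b  f  e  b  c  n
''  0  1  2  3  4  5  6  7
 g  1  1  2  3  4  5  6  7
 o  2  2  2  3  4  5  6  7
 m  3  3  3  3  4  5  6  7
 h  4  4  4  4  4  5  6  7
 p  5  5  5  5  5  5  6  7
 b  6  6  5  6  6  5  6  7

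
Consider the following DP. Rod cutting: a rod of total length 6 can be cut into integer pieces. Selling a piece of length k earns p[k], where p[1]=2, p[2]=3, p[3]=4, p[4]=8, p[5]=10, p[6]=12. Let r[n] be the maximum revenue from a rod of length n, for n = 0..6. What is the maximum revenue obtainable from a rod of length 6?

12

   n    0    1    2    3    4    5    6
r[n]    0    2    4    6    8   10   12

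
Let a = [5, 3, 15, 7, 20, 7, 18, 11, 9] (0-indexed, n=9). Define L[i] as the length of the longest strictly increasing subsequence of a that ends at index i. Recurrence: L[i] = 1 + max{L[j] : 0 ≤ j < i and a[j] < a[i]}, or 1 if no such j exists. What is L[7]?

   i    0    1    2    3    4    5    6    7    8
a[i]    5    3   15    7   20    7   18   11    9
L[i]    1    1    2    2    3    2    3    3    3

3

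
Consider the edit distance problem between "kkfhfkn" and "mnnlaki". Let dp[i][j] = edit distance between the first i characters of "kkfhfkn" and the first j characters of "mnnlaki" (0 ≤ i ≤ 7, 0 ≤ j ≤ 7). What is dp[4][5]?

5

   ''  m  n  n  l  a  k  i
''  0  1  2  3  4  5  6  7
 k  1  1  2  3  4  5  5  6
 k  2  2  2  3  4  5  5  6
 f  3  3  3  3  4  5  6  6
 h  4  4  4  4  4  5  6  7
 f  5  5  5  5  5  5  6  7
 k  6  6  6  6  6  6  5  6
 n  7  7  6  6  7  7  6  6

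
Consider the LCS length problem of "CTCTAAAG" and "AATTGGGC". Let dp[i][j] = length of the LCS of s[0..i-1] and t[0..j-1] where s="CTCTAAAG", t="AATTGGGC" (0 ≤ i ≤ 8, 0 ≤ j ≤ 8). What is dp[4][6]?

2

   ''  A  A  T  T  G  G  G  C
''  0  0  0  0  0  0  0  0  0
 C  0  0  0  0  0  0  0  0  1
 T  0  0  0  1  1  1  1  1  1
 C  0  0  0  1  1  1  1  1  2
 T  0  0  0  1  2  2  2  2  2
 A  0  1  1  1  2  2  2  2  2
 A  0  1  2  2  2  2  2  2  2
 A  0  1  2  2  2  2  2  2  2
 G  0  1  2  2  2  3  3  3  3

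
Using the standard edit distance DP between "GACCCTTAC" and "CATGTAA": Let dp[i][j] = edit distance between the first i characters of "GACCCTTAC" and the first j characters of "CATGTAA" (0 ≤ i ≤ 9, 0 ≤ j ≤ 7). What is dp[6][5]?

4

   ''  C  A  T  G  T  A  A
''  0  1  2  3  4  5  6  7
 G  1  1  2  3  3  4  5  6
 A  2  2  1  2  3  4  4  5
 C  3  2  2  2  3  4  5  5
 C  4  3  3  3  3  4  5  6
 C  5  4  4  4  4  4  5  6
 T  6  5  5  4  5  4  5  6
 T  7  6  6  5  5  5  5  6
 A  8  7  6  6  6  6  5  5
 C  9  8  7  7  7  7  6  6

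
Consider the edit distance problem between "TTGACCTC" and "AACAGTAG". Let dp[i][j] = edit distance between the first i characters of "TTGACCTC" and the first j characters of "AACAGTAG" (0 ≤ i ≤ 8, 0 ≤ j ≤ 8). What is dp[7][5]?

5

   ''  A  A  C  A  G  T  A  G
''  0  1  2  3  4  5  6  7  8
 T  1  1  2  3  4  5  5  6  7
 T  2  2  2  3  4  5  5  6  7
 G  3  3  3  3  4  4  5  6  6
 A  4  3  3  4  3  4  5  5  6
 C  5  4  4  3  4  4  5  6  6
 C  6  5  5  4  4  5  5  6  7
 T  7  6  6  5  5  5  5  6  7
 C  8  7  7  6  6  6  6  6  7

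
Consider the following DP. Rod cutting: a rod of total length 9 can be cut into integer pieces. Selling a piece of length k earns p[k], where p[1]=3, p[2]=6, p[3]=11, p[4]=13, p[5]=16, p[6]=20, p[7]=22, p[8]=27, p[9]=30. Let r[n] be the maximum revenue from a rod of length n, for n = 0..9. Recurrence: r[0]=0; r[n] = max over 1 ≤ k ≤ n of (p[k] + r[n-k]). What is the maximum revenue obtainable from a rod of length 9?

   n    0    1    2    3    4    5    6    7    8    9
r[n]    0    3    6   11   14   17   22   25   28   33

33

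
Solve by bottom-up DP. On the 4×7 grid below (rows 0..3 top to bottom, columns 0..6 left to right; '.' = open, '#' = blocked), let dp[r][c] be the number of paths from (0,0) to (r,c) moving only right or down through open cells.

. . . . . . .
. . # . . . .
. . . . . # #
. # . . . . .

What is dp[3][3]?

r\c   0   1   2   3   4   5   6
  0   1   1   1   1   1   1   1
  1   1   2   0   1   2   3   4
  2   1   3   3   4   6   0   0
  3   1   0   3   7  13  13  13

7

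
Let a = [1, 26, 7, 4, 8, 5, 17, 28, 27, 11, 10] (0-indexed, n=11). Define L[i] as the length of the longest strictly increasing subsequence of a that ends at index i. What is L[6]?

   i    0    1    2    3    4    5    6    7    8    9   10
a[i]    1   26    7    4    8    5   17   28   27   11   10
L[i]    1    2    2    2    3    3    4    5    5    4    4

4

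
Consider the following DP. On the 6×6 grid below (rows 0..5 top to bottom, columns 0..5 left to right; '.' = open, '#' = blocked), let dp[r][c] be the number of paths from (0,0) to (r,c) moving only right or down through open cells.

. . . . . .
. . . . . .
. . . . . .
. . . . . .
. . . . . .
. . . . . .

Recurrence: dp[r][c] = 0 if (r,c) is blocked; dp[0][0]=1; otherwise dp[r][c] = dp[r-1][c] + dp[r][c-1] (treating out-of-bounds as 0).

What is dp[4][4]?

r\c   0   1   2   3   4   5
  0   1   1   1   1   1   1
  1   1   2   3   4   5   6
  2   1   3   6  10  15  21
  3   1   4  10  20  35  56
  4   1   5  15  35  70 126
  5   1   6  21  56 126 252

70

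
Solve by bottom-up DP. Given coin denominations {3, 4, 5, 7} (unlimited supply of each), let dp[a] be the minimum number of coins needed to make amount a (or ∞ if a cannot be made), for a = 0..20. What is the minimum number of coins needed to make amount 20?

4

 a  0  1  2  3  4  5  6  7  8  9 10 11 12 13 14 15 16 17 18 19 20
dp  0  -  -  1  1  1  2  1  2  2  2  2  2  3  2  3  3  3  3  3  4
(- denotes ∞ / unreachable)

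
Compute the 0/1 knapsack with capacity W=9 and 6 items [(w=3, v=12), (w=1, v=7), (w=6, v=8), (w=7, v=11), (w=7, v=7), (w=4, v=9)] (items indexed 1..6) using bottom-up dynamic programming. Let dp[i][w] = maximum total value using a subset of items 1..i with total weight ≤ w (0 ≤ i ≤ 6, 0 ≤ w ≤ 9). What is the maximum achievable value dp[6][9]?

28

i\w   0   1   2   3   4   5   6   7   8   9
  0   0   0   0   0   0   0   0   0   0   0
  1   0   0   0  12  12  12  12  12  12  12
  2   0   7   7  12  19  19  19  19  19  19
  3   0   7   7  12  19  19  19  19  19  20
  4   0   7   7  12  19  19  19  19  19  20
  5   0   7   7  12  19  19  19  19  19  20
  6   0   7   7  12  19  19  19  21  28  28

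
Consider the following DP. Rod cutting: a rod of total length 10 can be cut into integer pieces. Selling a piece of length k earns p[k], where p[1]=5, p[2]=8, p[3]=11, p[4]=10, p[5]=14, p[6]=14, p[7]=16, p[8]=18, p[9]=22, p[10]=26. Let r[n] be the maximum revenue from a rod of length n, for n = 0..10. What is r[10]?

   n    0    1    2    3    4    5    6    7    8    9   10
r[n]    0    5   10   15   20   25   30   35   40   45   50

50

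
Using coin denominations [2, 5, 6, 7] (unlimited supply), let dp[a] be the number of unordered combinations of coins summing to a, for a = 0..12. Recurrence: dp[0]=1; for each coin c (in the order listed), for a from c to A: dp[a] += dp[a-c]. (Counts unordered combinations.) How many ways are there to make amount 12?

after  coin     0     1     2     3     4     5     6     7     8     9    10    11    12
          2     1     0     1     0     1     0     1     0     1     0     1     0     1
          5     1     0     1     0     1     1     1     1     1     1     2     1     2
          6     1     0     1     0     1     1     2     1     2     1     3     2     4
          7     1     0     1     0     1     1     2     2     2     2     3     3     5

5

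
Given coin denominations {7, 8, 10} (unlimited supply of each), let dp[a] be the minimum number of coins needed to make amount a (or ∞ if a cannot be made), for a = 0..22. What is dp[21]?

3

 a  0  1  2  3  4  5  6  7  8  9 10 11 12 13 14 15 16 17 18 19 20 21 22
dp  0  -  -  -  -  -  -  1  1  -  1  -  -  -  2  2  2  2  2  -  2  3  3
(- denotes ∞ / unreachable)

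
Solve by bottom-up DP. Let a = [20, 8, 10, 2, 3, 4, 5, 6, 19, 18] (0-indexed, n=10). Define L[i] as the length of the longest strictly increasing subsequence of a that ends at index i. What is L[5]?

   i    0    1    2    3    4    5    6    7    8    9
a[i]   20    8   10    2    3    4    5    6   19   18
L[i]    1    1    2    1    2    3    4    5    6    6

3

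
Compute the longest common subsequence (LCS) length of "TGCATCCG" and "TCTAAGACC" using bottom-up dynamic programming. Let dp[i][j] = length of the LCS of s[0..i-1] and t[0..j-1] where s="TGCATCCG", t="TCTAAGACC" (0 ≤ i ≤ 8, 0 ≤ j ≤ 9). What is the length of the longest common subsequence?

5

   ''  T  C  T  A  A  G  A  C  C
''  0  0  0  0  0  0  0  0  0  0
 T  0  1  1  1  1  1  1  1  1  1
 G  0  1  1  1  1  1  2  2  2  2
 C  0  1  2  2  2  2  2  2  3  3
 A  0  1  2  2  3  3  3  3  3  3
 T  0  1  2  3  3  3  3  3  3  3
 C  0  1  2  3  3  3  3  3  4  4
 C  0  1  2  3  3  3  3  3  4  5
 G  0  1  2  3  3  3  4  4  4  5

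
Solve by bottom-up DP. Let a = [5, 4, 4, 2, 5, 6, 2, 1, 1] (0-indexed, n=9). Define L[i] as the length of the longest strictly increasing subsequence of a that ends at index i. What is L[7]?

   i    0    1    2    3    4    5    6    7    8
a[i]    5    4    4    2    5    6    2    1    1
L[i]    1    1    1    1    2    3    1    1    1

1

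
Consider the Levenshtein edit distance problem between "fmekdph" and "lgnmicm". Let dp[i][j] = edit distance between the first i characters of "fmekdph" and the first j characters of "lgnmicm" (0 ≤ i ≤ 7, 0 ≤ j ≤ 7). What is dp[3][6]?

5

   ''  l  g  n  m  i  c  m
''  0  1  2  3  4  5  6  7
 f  1  1  2  3  4  5  6  7
 m  2  2  2  3  3  4  5  6
 e  3  3  3  3  4  4  5  6
 k  4  4  4  4  4  5  5  6
 d  5  5  5  5  5  5  6  6
 p  6  6  6  6  6  6  6  7
 h  7  7  7  7  7  7  7  7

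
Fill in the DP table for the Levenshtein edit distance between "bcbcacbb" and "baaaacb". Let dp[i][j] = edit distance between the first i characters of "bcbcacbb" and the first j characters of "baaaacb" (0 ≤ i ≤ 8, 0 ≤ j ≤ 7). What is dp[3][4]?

   ''  b  a  a  a  a  c  b
''  0  1  2  3  4  5  6  7
 b  1  0  1  2  3  4  5  6
 c  2  1  1  2  3  4  4  5
 b  3  2  2  2  3  4  5  4
 c  4  3  3  3  3  4  4  5
 a  5  4  3  3  3  3  4  5
 c  6  5  4  4  4  4  3  4
 b  7  6  5  5  5  5  4  3
 b  8  7  6  6  6  6  5  4

3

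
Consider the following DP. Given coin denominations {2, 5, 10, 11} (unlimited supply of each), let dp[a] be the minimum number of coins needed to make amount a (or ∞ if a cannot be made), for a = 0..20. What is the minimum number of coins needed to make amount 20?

 a  0  1  2  3  4  5  6  7  8  9 10 11 12 13 14 15 16 17 18 19 20
dp  0  -  1  -  2  1  3  2  4  3  1  1  2  2  3  2  2  3  3  4  2
(- denotes ∞ / unreachable)

2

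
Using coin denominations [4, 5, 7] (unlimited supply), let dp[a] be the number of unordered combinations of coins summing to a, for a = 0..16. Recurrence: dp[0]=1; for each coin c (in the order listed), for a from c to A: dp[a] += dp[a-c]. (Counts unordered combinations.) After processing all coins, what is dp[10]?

1

after  coin     0     1     2     3     4     5     6     7     8     9    10    11    12    13    14    15    16
          4     1     0     0     0     1     0     0     0     1     0     0     0     1     0     0     0     1
          5     1     0     0     0     1     1     0     0     1     1     1     0     1     1     1     1     1
          7     1     0     0     0     1     1     0     1     1     1     1     1     2     1     2     2     2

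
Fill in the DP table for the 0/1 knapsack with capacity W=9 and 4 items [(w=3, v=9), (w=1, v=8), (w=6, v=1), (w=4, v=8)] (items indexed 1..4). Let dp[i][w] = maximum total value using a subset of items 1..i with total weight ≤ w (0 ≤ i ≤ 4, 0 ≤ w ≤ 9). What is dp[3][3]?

i\w   0   1   2   3   4   5   6   7   8   9
  0   0   0   0   0   0   0   0   0   0   0
  1   0   0   0   9   9   9   9   9   9   9
  2   0   8   8   9  17  17  17  17  17  17
  3   0   8   8   9  17  17  17  17  17  17
  4   0   8   8   9  17  17  17  17  25  25

9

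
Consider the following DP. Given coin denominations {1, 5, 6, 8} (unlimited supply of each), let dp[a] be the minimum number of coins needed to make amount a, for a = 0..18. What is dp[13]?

 a  0  1  2  3  4  5  6  7  8  9 10 11 12 13 14 15 16 17 18
dp  0  1  2  3  4  1  1  2  1  2  2  2  2  2  2  3  2  3  3

2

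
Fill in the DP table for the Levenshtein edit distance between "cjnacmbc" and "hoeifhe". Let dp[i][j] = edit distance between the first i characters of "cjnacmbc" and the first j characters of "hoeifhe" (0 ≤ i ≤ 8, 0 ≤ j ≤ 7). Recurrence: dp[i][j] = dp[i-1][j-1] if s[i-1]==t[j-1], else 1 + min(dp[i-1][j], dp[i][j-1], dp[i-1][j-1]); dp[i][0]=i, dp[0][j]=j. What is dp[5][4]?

5

   ''  h  o  e  i  f  h  e
''  0  1  2  3  4  5  6  7
 c  1  1  2  3  4  5  6  7
 j  2  2  2  3  4  5  6  7
 n  3  3  3  3  4  5  6  7
 a  4  4  4  4  4  5  6  7
 c  5  5  5  5  5  5  6  7
 m  6  6  6  6  6  6  6  7
 b  7  7  7  7  7  7  7  7
 c  8  8  8  8  8  8  8  8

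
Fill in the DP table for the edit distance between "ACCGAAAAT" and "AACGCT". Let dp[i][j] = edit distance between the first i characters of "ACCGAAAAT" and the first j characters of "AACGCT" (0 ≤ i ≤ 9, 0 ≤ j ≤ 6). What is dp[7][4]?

4

   ''  A  A  C  G  C  T
''  0  1  2  3  4  5  6
 A  1  0  1  2  3  4  5
 C  2  1  1  1  2  3  4
 C  3  2  2  1  2  2  3
 G  4  3  3  2  1  2  3
 A  5  4  3  3  2  2  3
 A  6  5  4  4  3  3  3
 A  7  6  5  5  4  4  4
 A  8  7  6  6  5  5  5
 T  9  8  7  7  6  6  5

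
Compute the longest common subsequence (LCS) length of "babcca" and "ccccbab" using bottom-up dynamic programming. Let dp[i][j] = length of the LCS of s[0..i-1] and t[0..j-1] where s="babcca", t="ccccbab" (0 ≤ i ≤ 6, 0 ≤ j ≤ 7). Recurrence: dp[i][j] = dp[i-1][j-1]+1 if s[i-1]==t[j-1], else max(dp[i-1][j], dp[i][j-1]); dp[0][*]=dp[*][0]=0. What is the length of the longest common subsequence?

3

   ''  c  c  c  c  b  a  b
''  0  0  0  0  0  0  0  0
 b  0  0  0  0  0  1  1  1
 a  0  0  0  0  0  1  2  2
 b  0  0  0  0  0  1  2  3
 c  0  1  1  1  1  1  2  3
 c  0  1  2  2  2  2  2  3
 a  0  1  2  2  2  2  3  3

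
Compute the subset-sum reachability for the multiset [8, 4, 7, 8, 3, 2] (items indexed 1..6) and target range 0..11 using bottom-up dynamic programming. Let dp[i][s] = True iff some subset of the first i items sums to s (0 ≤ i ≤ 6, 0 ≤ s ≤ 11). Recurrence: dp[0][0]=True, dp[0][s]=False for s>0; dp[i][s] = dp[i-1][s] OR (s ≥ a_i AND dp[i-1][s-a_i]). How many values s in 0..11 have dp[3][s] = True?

5

i\s   0   1   2   3   4   5   6   7   8   9  10  11
  0   T   F   F   F   F   F   F   F   F   F   F   F
  1   T   F   F   F   F   F   F   F   T   F   F   F
  2   T   F   F   F   T   F   F   F   T   F   F   F
  3   T   F   F   F   T   F   F   T   T   F   F   T
  4   T   F   F   F   T   F   F   T   T   F   F   T
  5   T   F   F   T   T   F   F   T   T   F   T   T
  6   T   F   T   T   T   T   T   T   T   T   T   T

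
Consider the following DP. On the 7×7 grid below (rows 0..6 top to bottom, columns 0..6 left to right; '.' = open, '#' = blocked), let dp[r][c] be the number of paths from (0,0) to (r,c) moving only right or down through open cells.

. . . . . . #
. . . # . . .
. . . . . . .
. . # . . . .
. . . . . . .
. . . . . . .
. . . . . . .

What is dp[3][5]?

22

r\c   0   1   2   3   4   5   6
  0   1   1   1   1   1   1   0
  1   1   2   3   0   1   2   2
  2   1   3   6   6   7   9  11
  3   1   4   0   6  13  22  33
  4   1   5   5  11  24  46  79
  5   1   6  11  22  46  92 171
  6   1   7  18  40  86 178 349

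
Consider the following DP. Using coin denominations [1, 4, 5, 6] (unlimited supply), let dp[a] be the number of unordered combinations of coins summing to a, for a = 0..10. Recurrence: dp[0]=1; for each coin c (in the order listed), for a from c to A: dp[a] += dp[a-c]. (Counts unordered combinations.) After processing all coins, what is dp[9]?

after  coin     0     1     2     3     4     5     6     7     8     9    10
          1     1     1     1     1     1     1     1     1     1     1     1
          4     1     1     1     1     2     2     2     2     3     3     3
          5     1     1     1     1     2     3     3     3     4     5     6
          6     1     1     1     1     2     3     4     4     5     6     8

6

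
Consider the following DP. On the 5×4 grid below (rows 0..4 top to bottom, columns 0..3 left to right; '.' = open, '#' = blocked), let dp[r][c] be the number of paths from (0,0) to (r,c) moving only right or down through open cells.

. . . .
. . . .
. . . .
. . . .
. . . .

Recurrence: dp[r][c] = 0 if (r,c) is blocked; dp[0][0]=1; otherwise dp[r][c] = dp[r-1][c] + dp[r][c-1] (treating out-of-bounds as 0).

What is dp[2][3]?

r\c   0   1   2   3
  0   1   1   1   1
  1   1   2   3   4
  2   1   3   6  10
  3   1   4  10  20
  4   1   5  15  35

10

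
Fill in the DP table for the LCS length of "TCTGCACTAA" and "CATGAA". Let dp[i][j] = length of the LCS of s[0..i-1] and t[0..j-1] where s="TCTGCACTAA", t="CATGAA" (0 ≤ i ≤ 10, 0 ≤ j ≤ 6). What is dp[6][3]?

   ''  C  A  T  G  A  A
''  0  0  0  0  0  0  0
 T  0  0  0  1  1  1  1
 C  0  1  1  1  1  1  1
 T  0  1  1  2  2  2  2
 G  0  1  1  2  3  3  3
 C  0  1  1  2  3  3  3
 A  0  1  2  2  3  4  4
 C  0  1  2  2  3  4  4
 T  0  1  2  3  3  4  4
 A  0  1  2  3  3  4  5
 A  0  1  2  3  3  4  5

2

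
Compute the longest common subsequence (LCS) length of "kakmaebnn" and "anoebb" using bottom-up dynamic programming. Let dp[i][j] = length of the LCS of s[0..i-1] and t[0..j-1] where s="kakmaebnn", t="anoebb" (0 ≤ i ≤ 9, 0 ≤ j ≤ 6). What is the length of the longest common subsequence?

3

   ''  a  n  o  e  b  b
''  0  0  0  0  0  0  0
 k  0  0  0  0  0  0  0
 a  0  1  1  1  1  1  1
 k  0  1  1  1  1  1  1
 m  0  1  1  1  1  1  1
 a  0  1  1  1  1  1  1
 e  0  1  1  1  2  2  2
 b  0  1  1  1  2  3  3
 n  0  1  2  2  2  3  3
 n  0  1  2  2  2  3  3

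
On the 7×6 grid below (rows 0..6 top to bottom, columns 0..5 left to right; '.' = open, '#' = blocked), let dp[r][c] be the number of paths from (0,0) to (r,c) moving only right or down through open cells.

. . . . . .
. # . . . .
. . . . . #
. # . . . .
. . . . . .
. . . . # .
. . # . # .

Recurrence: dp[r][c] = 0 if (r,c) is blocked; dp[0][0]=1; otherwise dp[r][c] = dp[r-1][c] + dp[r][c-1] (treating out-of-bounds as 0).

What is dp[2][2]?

r\c   0   1   2   3   4   5
  0   1   1   1   1   1   1
  1   1   0   1   2   3   4
  2   1   1   2   4   7   0
  3   1   0   2   6  13  13
  4   1   1   3   9  22  35
  5   1   2   5  14   0  35
  6   1   3   0  14   0  35

2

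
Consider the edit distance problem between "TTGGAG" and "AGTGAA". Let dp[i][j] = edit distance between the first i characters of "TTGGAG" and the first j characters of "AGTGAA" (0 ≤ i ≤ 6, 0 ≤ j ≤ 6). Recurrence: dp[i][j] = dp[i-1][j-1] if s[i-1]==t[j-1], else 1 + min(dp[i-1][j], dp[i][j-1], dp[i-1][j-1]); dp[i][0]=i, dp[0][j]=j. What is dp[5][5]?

   ''  A  G  T  G  A  A
''  0  1  2  3  4  5  6
 T  1  1  2  2  3  4  5
 T  2  2  2  2  3  4  5
 G  3  3  2  3  2  3  4
 G  4  4  3  3  3  3  4
 A  5  4  4  4  4  3  3
 G  6  5  4  5  4  4  4

3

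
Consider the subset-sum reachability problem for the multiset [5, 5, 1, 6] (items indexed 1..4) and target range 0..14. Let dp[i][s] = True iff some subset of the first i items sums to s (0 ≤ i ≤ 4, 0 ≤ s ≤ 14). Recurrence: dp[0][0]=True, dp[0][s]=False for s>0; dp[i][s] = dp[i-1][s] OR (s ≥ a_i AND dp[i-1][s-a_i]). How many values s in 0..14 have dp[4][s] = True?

i\s   0   1   2   3   4   5   6   7   8   9  10  11  12  13  14
  0   T   F   F   F   F   F   F   F   F   F   F   F   F   F   F
  1   T   F   F   F   F   T   F   F   F   F   F   F   F   F   F
  2   T   F   F   F   F   T   F   F   F   F   T   F   F   F   F
  3   T   T   F   F   F   T   T   F   F   F   T   T   F   F   F
  4   T   T   F   F   F   T   T   T   F   F   T   T   T   F   F

8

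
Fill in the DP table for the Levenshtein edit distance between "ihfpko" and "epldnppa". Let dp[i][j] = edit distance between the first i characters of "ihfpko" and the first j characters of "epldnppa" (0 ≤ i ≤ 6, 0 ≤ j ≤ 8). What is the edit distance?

7

   ''  e  p  l  d  n  p  p  a
''  0  1  2  3  4  5  6  7  8
 i  1  1  2  3  4  5  6  7  8
 h  2  2  2  3  4  5  6  7  8
 f  3  3  3  3  4  5  6  7  8
 p  4  4  3  4  4  5  5  6  7
 k  5  5  4  4  5  5  6  6  7
 o  6  6  5  5  5  6  6  7  7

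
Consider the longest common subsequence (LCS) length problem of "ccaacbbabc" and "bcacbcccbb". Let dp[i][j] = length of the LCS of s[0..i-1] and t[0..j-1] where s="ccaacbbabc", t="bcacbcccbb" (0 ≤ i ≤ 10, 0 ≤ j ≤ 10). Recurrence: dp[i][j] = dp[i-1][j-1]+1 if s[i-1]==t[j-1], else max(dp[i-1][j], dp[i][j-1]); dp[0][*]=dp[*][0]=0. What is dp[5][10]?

3

   ''  b  c  a  c  b  c  c  c  b  b
''  0  0  0  0  0  0  0  0  0  0  0
 c  0  0  1  1  1  1  1  1  1  1  1
 c  0  0  1  1  2  2  2  2  2  2  2
 a  0  0  1  2  2  2  2  2  2  2  2
 a  0  0  1  2  2  2  2  2  2  2  2
 c  0  0  1  2  3  3  3  3  3  3  3
 b  0  1  1  2  3  4  4  4  4  4  4
 b  0  1  1  2  3  4  4  4  4  5  5
 a  0  1  1  2  3  4  4  4  4  5  5
 b  0  1  1  2  3  4  4  4  4  5  6
 c  0  1  2  2  3  4  5  5  5  5  6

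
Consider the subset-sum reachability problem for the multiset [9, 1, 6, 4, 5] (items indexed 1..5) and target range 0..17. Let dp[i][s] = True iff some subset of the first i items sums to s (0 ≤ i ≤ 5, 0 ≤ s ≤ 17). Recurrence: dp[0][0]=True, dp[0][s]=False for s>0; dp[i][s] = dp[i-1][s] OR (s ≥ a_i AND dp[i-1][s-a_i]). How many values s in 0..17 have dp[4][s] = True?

13

i\s   0   1   2   3   4   5   6   7   8   9  10  11  12  13  14  15  16  17
  0   T   F   F   F   F   F   F   F   F   F   F   F   F   F   F   F   F   F
  1   T   F   F   F   F   F   F   F   F   T   F   F   F   F   F   F   F   F
  2   T   T   F   F   F   F   F   F   F   T   T   F   F   F   F   F   F   F
  3   T   T   F   F   F   F   T   T   F   T   T   F   F   F   F   T   T   F
  4   T   T   F   F   T   T   T   T   F   T   T   T   F   T   T   T   T   F
  5   T   T   F   F   T   T   T   T   F   T   T   T   T   T   T   T   T   F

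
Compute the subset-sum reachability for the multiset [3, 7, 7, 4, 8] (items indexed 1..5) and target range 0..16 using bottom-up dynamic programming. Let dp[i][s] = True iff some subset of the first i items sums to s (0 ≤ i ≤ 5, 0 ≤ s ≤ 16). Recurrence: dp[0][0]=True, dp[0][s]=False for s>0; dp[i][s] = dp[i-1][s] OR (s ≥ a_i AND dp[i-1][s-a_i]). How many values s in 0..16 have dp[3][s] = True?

5

i\s   0   1   2   3   4   5   6   7   8   9  10  11  12  13  14  15  16
  0   T   F   F   F   F   F   F   F   F   F   F   F   F   F   F   F   F
  1   T   F   F   T   F   F   F   F   F   F   F   F   F   F   F   F   F
  2   T   F   F   T   F   F   F   T   F   F   T   F   F   F   F   F   F
  3   T   F   F   T   F   F   F   T   F   F   T   F   F   F   T   F   F
  4   T   F   F   T   T   F   F   T   F   F   T   T   F   F   T   F   F
  5   T   F   F   T   T   F   F   T   T   F   T   T   T   F   T   T   F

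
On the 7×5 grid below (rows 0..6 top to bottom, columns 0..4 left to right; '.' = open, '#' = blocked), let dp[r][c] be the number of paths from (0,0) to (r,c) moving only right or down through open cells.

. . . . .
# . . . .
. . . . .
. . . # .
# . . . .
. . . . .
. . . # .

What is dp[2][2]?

r\c   0   1   2   3   4
  0   1   1   1   1   1
  1   0   1   2   3   4
  2   0   1   3   6  10
  3   0   1   4   0  10
  4   0   1   5   5  15
  5   0   1   6  11  26
  6   0   1   7   0  26

3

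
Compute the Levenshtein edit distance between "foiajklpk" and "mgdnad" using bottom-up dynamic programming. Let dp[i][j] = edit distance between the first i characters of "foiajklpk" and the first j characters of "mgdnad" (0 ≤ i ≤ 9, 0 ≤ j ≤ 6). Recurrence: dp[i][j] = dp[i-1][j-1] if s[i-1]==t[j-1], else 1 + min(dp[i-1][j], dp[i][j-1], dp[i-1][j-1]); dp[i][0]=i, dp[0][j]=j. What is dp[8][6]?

   ''  m  g  d  n  a  d
''  0  1  2  3  4  5  6
 f  1  1  2  3  4  5  6
 o  2  2  2  3  4  5  6
 i  3  3  3  3  4  5  6
 a  4  4  4  4  4  4  5
 j  5  5  5  5  5  5  5
 k  6  6  6  6  6  6  6
 l  7  7  7  7  7  7  7
 p  8  8  8  8  8  8  8
 k  9  9  9  9  9  9  9

8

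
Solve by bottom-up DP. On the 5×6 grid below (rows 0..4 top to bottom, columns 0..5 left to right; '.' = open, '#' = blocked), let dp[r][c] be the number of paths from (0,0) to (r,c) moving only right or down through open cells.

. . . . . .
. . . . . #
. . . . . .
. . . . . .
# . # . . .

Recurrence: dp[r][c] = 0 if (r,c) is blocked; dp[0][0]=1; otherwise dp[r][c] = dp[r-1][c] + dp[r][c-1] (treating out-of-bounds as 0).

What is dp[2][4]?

15

r\c   0   1   2   3   4   5
  0   1   1   1   1   1   1
  1   1   2   3   4   5   0
  2   1   3   6  10  15  15
  3   1   4  10  20  35  50
  4   0   4   0  20  55 105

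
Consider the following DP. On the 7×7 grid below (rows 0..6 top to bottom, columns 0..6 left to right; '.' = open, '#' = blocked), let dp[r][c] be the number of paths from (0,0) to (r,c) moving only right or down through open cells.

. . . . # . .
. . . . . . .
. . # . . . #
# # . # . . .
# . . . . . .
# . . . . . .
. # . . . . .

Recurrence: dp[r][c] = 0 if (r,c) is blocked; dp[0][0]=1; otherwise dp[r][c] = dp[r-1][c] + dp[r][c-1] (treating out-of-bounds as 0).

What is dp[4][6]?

48

r\c   0   1   2   3   4   5   6
  0   1   1   1   1   0   0   0
  1   1   2   3   4   4   4   4
  2   1   3   0   4   8  12   0
  3   0   0   0   0   8  20  20
  4   0   0   0   0   8  28  48
  5   0   0   0   0   8  36  84
  6   0   0   0   0   8  44 128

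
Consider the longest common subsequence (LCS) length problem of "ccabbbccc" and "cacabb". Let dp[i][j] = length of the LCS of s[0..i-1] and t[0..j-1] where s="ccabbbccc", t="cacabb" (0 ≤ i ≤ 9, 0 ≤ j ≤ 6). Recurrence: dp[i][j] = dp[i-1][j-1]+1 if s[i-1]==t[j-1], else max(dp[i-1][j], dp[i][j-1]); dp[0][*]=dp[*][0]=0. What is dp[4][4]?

3

   ''  c  a  c  a  b  b
''  0  0  0  0  0  0  0
 c  0  1  1  1  1  1  1
 c  0  1  1  2  2  2  2
 a  0  1  2  2  3  3  3
 b  0  1  2  2  3  4  4
 b  0  1  2  2  3  4  5
 b  0  1  2  2  3  4  5
 c  0  1  2  3  3  4  5
 c  0  1  2  3  3  4  5
 c  0  1  2  3  3  4  5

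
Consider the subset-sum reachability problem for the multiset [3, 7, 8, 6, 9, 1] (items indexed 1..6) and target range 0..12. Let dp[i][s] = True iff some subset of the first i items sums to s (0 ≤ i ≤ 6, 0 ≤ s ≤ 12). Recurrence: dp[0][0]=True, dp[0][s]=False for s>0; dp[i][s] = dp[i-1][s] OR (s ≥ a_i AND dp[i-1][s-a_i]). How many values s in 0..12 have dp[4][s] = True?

i\s   0   1   2   3   4   5   6   7   8   9  10  11  12
  0   T   F   F   F   F   F   F   F   F   F   F   F   F
  1   T   F   F   T   F   F   F   F   F   F   F   F   F
  2   T   F   F   T   F   F   F   T   F   F   T   F   F
  3   T   F   F   T   F   F   F   T   T   F   T   T   F
  4   T   F   F   T   F   F   T   T   T   T   T   T   F
  5   T   F   F   T   F   F   T   T   T   T   T   T   T
  6   T   T   F   T   T   F   T   T   T   T   T   T   T

8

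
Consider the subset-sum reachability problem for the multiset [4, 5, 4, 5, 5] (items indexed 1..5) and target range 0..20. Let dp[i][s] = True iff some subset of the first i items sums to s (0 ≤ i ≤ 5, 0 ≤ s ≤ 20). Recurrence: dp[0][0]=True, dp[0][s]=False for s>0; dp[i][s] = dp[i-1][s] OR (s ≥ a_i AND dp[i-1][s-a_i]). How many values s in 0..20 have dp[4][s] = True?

i\s   0   1   2   3   4   5   6   7   8   9  10  11  12  13  14  15  16  17  18  19  20
  0   T   F   F   F   F   F   F   F   F   F   F   F   F   F   F   F   F   F   F   F   F
  1   T   F   F   F   T   F   F   F   F   F   F   F   F   F   F   F   F   F   F   F   F
  2   T   F   F   F   T   T   F   F   F   T   F   F   F   F   F   F   F   F   F   F   F
  3   T   F   F   F   T   T   F   F   T   T   F   F   F   T   F   F   F   F   F   F   F
  4   T   F   F   F   T   T   F   F   T   T   T   F   F   T   T   F   F   F   T   F   F
  5   T   F   F   F   T   T   F   F   T   T   T   F   F   T   T   T   F   F   T   T   F

9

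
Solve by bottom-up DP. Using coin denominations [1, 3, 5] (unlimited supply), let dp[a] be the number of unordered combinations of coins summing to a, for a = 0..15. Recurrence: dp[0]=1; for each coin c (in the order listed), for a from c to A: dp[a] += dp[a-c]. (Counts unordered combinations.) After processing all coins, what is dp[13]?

after  coin     0     1     2     3     4     5     6     7     8     9    10    11    12    13    14    15
          1     1     1     1     1     1     1     1     1     1     1     1     1     1     1     1     1
          3     1     1     1     2     2     2     3     3     3     4     4     4     5     5     5     6
          5     1     1     1     2     2     3     4     4     5     6     7     8     9    10    11    13

10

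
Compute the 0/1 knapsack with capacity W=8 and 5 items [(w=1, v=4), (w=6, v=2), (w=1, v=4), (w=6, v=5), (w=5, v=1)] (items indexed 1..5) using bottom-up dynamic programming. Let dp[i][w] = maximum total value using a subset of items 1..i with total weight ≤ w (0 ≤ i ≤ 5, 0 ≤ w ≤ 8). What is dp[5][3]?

8

i\w   0   1   2   3   4   5   6   7   8
  0   0   0   0   0   0   0   0   0   0
  1   0   4   4   4   4   4   4   4   4
  2   0   4   4   4   4   4   4   6   6
  3   0   4   8   8   8   8   8   8  10
  4   0   4   8   8   8   8   8   9  13
  5   0   4   8   8   8   8   8   9  13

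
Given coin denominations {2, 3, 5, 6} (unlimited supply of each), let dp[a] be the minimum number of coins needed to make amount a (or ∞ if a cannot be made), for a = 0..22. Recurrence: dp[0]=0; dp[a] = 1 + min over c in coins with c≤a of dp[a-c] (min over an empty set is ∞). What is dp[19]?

4

 a  0  1  2  3  4  5  6  7  8  9 10 11 12 13 14 15 16 17 18 19 20 21 22
dp  0  -  1  1  2  1  1  2  2  2  2  2  2  3  3  3  3  3  3  4  4  4  4
(- denotes ∞ / unreachable)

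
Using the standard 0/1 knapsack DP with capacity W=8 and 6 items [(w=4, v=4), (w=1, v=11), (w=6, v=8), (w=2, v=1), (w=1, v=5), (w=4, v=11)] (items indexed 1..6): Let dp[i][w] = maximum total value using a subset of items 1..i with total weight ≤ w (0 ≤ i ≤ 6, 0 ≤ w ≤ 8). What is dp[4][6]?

15

i\w   0   1   2   3   4   5   6   7   8
  0   0   0   0   0   0   0   0   0   0
  1   0   0   0   0   4   4   4   4   4
  2   0  11  11  11  11  15  15  15  15
  3   0  11  11  11  11  15  15  19  19
  4   0  11  11  12  12  15  15  19  19
  5   0  11  16  16  17  17  20  20  24
  6   0  11  16  16  17  22  27  27  28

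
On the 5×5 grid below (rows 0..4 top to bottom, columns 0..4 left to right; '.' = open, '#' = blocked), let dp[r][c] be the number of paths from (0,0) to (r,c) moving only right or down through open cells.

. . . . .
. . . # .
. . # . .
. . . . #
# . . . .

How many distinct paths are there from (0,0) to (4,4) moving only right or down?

12

r\c   0   1   2   3   4
  0   1   1   1   1   1
  1   1   2   3   0   1
  2   1   3   0   0   1
  3   1   4   4   4   0
  4   0   4   8  12  12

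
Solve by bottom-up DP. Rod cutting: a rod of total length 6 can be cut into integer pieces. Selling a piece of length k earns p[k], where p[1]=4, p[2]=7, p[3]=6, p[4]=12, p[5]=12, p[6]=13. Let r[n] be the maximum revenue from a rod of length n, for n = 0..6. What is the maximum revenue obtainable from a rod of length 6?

24

   n    0    1    2    3    4    5    6
r[n]    0    4    8   12   16   20   24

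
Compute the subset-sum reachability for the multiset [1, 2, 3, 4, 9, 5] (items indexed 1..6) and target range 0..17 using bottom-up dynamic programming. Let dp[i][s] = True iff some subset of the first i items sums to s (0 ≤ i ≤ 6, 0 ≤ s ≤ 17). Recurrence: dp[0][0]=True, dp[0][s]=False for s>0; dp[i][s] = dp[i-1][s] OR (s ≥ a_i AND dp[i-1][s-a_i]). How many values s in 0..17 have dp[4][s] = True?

11

i\s   0   1   2   3   4   5   6   7   8   9  10  11  12  13  14  15  16  17
  0   T   F   F   F   F   F   F   F   F   F   F   F   F   F   F   F   F   F
  1   T   T   F   F   F   F   F   F   F   F   F   F   F   F   F   F   F   F
  2   T   T   T   T   F   F   F   F   F   F   F   F   F   F   F   F   F   F
  3   T   T   T   T   T   T   T   F   F   F   F   F   F   F   F   F   F   F
  4   T   T   T   T   T   T   T   T   T   T   T   F   F   F   F   F   F   F
  5   T   T   T   T   T   T   T   T   T   T   T   T   T   T   T   T   T   T
  6   T   T   T   T   T   T   T   T   T   T   T   T   T   T   T   T   T   T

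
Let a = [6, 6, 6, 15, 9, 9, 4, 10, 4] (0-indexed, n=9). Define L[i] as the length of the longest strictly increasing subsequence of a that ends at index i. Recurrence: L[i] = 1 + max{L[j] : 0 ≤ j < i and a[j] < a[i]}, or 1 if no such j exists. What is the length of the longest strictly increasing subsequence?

3

   i    0    1    2    3    4    5    6    7    8
a[i]    6    6    6   15    9    9    4   10    4
L[i]    1    1    1    2    2    2    1    3    1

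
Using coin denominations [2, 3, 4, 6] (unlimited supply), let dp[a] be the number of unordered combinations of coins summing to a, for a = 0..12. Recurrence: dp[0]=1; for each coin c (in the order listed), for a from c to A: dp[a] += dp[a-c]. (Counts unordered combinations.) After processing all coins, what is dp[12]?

after  coin     0     1     2     3     4     5     6     7     8     9    10    11    12
          2     1     0     1     0     1     0     1     0     1     0     1     0     1
          3     1     0     1     1     1     1     2     1     2     2     2     2     3
          4     1     0     1     1     2     1     3     2     4     3     5     4     7
          6     1     0     1     1     2     1     4     2     5     4     7     5    11

11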